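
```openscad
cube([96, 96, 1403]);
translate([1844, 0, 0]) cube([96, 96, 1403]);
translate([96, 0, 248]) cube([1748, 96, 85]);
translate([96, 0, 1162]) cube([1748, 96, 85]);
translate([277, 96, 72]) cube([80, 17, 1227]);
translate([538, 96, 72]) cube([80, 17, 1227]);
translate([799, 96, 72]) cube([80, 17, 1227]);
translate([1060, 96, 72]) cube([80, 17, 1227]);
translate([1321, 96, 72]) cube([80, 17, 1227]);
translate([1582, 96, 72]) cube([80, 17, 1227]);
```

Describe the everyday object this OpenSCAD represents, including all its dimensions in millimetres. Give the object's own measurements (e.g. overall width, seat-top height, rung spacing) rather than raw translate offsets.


A fence section. Two 96×96 mm posts, 1403 mm tall, stand on the floor with a clear span of 1748 mm between their inner faces. Two horizontal rails of 96×85 mm section span the gap between the posts with their undersides at z = 248 mm and z = 1162 mm, flush with the posts' −y face. 6 pickets, each 80 mm wide, 17 mm thick and 1227 mm tall, are fixed to the +y face of the rails with their bottoms at z = 72 mm, spaced across the span with a 181 mm gap after the −x post and between neighbouring pickets, with 182 mm left before the +x post.


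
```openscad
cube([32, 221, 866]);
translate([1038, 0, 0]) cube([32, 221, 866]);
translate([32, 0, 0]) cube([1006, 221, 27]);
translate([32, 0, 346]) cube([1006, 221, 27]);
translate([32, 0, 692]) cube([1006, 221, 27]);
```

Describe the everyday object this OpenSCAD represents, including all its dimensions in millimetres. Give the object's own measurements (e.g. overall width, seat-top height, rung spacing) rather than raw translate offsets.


An open bookshelf. Two side panels, each 32 mm thick, 221 mm deep and 866 mm tall, stand 1070 mm apart (outside-to-outside). Between them sit 3 shelves, each 27 mm thick and 221 mm deep, spanning the full gap between the sides. The bottom shelf rests on the floor (its underside at z = 0) and the clear gap between one shelf's top and the next shelf's underside is 319 mm.


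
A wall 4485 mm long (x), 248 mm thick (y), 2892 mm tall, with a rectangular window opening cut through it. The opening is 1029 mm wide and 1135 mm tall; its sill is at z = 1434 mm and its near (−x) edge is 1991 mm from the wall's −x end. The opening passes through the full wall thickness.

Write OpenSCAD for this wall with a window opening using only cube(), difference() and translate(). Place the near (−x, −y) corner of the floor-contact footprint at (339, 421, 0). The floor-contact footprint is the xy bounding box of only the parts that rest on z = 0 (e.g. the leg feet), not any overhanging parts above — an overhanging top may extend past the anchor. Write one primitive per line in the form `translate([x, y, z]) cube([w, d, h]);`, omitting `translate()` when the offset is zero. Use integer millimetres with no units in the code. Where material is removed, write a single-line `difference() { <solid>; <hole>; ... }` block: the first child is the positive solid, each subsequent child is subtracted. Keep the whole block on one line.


difference() { translate([339, 421, 0]) cube([4485, 248, 2892]); translate([2330, 421, 1434]) cube([1029, 248, 1135]); }


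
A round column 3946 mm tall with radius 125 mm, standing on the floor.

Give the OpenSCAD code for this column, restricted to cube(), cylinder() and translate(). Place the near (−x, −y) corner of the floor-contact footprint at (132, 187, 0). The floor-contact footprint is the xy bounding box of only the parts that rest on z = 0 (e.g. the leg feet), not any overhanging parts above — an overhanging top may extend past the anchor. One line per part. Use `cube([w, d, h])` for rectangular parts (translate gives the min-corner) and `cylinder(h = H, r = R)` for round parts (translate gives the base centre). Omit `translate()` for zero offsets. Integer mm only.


translate([257, 312, 0]) cylinder(h = 3946, r = 125);


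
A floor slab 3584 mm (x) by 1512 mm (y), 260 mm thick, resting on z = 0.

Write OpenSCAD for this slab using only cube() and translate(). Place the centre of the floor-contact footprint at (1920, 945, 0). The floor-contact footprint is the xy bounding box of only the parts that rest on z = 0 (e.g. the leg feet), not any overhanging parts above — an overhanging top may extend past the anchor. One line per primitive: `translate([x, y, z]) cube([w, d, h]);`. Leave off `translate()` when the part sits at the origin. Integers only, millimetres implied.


translate([128, 189, 0]) cube([3584, 1512, 260]);


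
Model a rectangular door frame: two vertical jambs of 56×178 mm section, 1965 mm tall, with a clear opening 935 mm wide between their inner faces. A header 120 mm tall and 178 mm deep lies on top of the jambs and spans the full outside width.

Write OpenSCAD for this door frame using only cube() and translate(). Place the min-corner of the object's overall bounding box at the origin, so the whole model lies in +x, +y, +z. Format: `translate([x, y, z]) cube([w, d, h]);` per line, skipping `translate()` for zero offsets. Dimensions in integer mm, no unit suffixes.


cube([56, 178, 1965]);
translate([991, 0, 0]) cube([56, 178, 1965]);
translate([0, 0, 1965]) cube([1047, 178, 120]);


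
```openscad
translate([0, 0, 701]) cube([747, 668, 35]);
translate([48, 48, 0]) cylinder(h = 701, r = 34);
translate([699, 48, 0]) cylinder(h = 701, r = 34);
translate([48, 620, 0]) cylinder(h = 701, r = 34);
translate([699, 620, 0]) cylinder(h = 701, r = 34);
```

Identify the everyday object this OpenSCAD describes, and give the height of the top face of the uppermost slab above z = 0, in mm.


A table. The table height is 736 mm.

A 747×668×35 slab sits at z = 701 on four Ø68 mm round legs — a table. The top surface is at 701 + 35 = 736 mm.


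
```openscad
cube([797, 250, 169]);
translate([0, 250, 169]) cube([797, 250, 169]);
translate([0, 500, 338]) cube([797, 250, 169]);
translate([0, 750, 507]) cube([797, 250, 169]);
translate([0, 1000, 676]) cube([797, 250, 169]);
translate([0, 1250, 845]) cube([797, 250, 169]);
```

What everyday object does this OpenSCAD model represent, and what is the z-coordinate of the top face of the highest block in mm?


A staircase. The total rise is 1014 mm.

6 identical blocks, each offset up and back from the previous — a staircase. Each step is 169 mm tall and there are 6 of them, so the total rise is 6 × 169 = 1014 mm.


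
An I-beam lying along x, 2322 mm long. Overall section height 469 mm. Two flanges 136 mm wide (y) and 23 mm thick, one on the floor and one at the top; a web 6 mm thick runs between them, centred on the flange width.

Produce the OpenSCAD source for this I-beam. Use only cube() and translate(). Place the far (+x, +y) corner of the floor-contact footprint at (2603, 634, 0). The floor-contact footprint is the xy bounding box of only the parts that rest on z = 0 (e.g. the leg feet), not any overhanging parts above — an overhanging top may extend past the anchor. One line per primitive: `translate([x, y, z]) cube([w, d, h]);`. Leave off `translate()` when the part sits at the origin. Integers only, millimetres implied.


translate([281, 498, 0]) cube([2322, 136, 23]);
translate([281, 563, 23]) cube([2322, 6, 423]);
translate([281, 498, 446]) cube([2322, 136, 23]);


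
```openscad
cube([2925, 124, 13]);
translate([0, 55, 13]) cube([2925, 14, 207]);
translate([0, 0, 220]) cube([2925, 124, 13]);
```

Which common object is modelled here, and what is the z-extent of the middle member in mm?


An I-beam. The web height is 207 mm.

Two wide flanges with a thin centred web — an I-beam. Overall 233 mm minus two 13 mm flanges gives a web of 233 − 2·13 = 207 mm.


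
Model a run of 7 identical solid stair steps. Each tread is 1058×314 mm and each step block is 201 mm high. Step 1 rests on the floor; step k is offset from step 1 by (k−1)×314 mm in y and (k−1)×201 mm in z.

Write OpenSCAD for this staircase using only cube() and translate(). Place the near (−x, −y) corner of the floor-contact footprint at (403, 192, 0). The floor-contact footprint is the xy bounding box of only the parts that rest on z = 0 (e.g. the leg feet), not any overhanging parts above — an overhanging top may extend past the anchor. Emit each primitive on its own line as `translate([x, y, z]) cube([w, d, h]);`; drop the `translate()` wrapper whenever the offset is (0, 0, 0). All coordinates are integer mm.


translate([403, 192, 0]) cube([1058, 314, 201]);
translate([403, 506, 201]) cube([1058, 314, 201]);
translate([403, 820, 402]) cube([1058, 314, 201]);
translate([403, 1134, 603]) cube([1058, 314, 201]);
translate([403, 1448, 804]) cube([1058, 314, 201]);
translate([403, 1762, 1005]) cube([1058, 314, 201]);
translate([403, 2076, 1206]) cube([1058, 314, 201]);


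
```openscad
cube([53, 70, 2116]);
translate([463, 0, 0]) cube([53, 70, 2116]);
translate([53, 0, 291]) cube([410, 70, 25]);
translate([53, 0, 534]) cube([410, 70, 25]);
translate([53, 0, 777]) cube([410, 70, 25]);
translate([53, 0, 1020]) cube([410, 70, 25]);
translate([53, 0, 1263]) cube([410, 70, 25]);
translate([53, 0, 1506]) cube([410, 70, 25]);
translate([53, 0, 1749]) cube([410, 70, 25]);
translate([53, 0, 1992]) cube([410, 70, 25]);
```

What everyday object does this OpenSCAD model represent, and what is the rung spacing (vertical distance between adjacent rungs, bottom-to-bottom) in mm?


A ladder. The rung spacing is 243 mm.

Two tall 53×70 posts with 8 short bars between them — a ladder. Adjacent rungs sit at z = 291 and z = 534, so the spacing is 534 − 291 = 243 mm.


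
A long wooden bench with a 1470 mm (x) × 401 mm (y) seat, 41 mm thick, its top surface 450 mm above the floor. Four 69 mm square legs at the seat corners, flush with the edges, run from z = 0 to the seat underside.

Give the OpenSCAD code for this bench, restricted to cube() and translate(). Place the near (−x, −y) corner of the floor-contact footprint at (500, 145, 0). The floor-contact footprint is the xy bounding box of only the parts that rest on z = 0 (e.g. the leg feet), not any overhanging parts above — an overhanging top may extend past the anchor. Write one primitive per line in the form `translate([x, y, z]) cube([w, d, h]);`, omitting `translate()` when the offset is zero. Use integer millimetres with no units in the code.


translate([500, 145, 409]) cube([1470, 401, 41]);
translate([500, 145, 0]) cube([69, 69, 409]);
translate([500, 477, 0]) cube([69, 69, 409]);
translate([1901, 145, 0]) cube([69, 69, 409]);
translate([1901, 477, 0]) cube([69, 69, 409]);


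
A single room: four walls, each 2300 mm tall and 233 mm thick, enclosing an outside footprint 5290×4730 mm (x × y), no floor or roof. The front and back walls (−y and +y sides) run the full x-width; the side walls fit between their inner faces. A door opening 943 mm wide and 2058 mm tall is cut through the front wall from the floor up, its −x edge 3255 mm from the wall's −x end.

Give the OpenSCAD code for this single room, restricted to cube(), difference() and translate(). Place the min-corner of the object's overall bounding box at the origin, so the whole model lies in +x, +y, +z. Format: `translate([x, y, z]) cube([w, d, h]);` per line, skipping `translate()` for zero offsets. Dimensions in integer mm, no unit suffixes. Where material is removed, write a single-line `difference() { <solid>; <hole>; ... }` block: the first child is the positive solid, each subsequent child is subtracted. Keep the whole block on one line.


difference() { cube([5290, 233, 2300]); translate([3255, 0, 0]) cube([943, 233, 2058]); }
translate([0, 4497, 0]) cube([5290, 233, 2300]);
translate([0, 233, 0]) cube([233, 4264, 2300]);
translate([5057, 233, 0]) cube([233, 4264, 2300]);


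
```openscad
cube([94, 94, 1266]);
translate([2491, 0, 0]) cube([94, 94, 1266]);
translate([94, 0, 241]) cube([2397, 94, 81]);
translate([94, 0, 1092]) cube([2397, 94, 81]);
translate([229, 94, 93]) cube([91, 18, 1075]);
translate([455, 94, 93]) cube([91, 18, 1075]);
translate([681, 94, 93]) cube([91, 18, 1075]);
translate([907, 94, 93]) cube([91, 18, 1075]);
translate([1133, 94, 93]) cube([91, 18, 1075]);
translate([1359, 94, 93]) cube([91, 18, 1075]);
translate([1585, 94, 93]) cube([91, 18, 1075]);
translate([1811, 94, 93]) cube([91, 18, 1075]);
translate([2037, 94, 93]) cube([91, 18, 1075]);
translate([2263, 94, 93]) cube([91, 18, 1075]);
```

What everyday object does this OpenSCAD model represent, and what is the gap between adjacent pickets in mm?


A fence section. The picket gap is 135 mm.

Two posts, two rails, 10 pickets — a fence section. Span 2397 mm holds 10 pickets of 91 mm with 11 equal gaps: ⌊(2397 − 10·91) / 11⌋ = 135 mm.


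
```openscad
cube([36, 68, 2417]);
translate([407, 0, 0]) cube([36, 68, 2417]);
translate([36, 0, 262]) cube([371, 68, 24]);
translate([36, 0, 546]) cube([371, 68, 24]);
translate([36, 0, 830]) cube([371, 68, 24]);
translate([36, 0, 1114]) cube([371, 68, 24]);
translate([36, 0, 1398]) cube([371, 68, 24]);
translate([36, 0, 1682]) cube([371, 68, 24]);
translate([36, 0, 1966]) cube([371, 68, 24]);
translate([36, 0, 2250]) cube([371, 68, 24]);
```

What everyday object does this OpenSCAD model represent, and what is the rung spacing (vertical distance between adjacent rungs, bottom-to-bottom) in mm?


A ladder. The rung spacing is 284 mm.

Two tall 36×68 posts with 8 short bars between them — a ladder. Adjacent rungs sit at z = 262 and z = 546, so the spacing is 546 − 262 = 284 mm.


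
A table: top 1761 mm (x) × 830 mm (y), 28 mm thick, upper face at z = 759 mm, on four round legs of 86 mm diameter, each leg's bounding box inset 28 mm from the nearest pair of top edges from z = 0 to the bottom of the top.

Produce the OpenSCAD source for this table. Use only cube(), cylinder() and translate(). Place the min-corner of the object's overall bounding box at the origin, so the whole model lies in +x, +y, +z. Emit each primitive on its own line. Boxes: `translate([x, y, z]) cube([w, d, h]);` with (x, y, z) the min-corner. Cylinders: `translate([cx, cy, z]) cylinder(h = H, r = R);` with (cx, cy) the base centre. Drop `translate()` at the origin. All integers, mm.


translate([0, 0, 731]) cube([1761, 830, 28]);
translate([71, 71, 0]) cylinder(h = 731, r = 43);
translate([1690, 71, 0]) cylinder(h = 731, r = 43);
translate([71, 759, 0]) cylinder(h = 731, r = 43);
translate([1690, 759, 0]) cylinder(h = 731, r = 43);


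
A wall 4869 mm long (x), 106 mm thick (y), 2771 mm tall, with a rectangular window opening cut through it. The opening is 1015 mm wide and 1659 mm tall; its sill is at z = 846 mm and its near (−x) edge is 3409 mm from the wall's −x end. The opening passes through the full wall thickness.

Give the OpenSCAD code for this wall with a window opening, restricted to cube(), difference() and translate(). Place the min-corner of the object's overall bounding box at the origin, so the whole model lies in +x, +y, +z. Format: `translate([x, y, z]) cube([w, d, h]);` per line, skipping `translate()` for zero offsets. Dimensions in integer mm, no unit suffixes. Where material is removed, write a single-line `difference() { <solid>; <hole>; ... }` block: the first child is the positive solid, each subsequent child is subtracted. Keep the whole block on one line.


difference() { cube([4869, 106, 2771]); translate([3409, 0, 846]) cube([1015, 106, 1659]); }


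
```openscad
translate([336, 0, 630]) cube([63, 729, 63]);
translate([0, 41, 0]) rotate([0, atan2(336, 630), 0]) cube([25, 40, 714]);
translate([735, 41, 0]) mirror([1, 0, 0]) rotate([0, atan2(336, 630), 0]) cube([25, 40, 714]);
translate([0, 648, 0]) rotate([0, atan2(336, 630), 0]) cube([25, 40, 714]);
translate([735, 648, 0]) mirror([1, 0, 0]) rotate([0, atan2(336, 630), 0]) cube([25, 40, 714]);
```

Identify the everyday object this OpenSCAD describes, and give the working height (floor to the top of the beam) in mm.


A sawhorse. The overall height is 693 mm.

A beam across two mirrored pairs of raked legs — a sawhorse. The beam's underside is at z = 630 (matching the legs' vertical rise in atan2(336, 630)) and the beam is 63 mm tall, so its top is at 630 + 63 = 693 mm. The raked legs top out at the beam's underside, so that is the highest point.


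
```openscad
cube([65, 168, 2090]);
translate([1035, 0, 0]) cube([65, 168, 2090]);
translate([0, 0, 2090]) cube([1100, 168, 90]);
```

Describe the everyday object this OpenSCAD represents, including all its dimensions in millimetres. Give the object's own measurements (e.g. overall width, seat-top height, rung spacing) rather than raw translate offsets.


A door frame. The clear opening is 970 mm wide and 2090 mm high. Two 65 mm wide jambs, 168 mm deep, stand either side of the opening from the floor to the top of the opening. A 90 mm thick head sits across the top of both jambs, spanning the full outside width of the frame.


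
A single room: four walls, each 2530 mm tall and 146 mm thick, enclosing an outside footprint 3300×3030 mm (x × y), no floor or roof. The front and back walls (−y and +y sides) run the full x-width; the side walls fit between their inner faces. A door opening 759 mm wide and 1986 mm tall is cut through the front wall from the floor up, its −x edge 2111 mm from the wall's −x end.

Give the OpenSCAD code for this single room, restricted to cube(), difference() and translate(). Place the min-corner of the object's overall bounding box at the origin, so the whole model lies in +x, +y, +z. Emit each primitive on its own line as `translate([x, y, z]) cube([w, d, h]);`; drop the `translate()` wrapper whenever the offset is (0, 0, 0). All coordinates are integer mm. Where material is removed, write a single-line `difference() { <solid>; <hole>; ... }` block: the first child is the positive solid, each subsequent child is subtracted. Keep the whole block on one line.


difference() { cube([3300, 146, 2530]); translate([2111, 0, 0]) cube([759, 146, 1986]); }
translate([0, 2884, 0]) cube([3300, 146, 2530]);
translate([0, 146, 0]) cube([146, 2738, 2530]);
translate([3154, 146, 0]) cube([146, 2738, 2530]);


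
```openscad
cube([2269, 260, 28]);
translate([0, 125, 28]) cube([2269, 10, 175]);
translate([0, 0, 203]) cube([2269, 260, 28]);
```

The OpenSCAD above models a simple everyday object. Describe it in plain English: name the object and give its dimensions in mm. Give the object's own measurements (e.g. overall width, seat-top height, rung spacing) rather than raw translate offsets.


An I-beam lying along x, 2269 mm long. Overall section height 231 mm. Two flanges 260 mm wide (y) and 28 mm thick, one on the floor and one at the top; a web 10 mm thick runs between them, centred on the flange width.


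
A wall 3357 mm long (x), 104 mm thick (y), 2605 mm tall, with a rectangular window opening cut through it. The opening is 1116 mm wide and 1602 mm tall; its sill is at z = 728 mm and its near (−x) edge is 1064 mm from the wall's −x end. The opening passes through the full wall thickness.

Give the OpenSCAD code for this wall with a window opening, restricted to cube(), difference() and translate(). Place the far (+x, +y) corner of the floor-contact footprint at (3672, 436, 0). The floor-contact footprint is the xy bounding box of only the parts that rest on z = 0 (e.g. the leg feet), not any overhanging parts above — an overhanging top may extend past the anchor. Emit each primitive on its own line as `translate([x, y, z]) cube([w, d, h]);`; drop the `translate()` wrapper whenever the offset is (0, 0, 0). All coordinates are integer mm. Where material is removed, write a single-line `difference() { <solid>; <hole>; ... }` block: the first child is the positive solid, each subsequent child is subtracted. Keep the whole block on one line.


difference() { translate([315, 332, 0]) cube([3357, 104, 2605]); translate([1379, 332, 728]) cube([1116, 104, 1602]); }


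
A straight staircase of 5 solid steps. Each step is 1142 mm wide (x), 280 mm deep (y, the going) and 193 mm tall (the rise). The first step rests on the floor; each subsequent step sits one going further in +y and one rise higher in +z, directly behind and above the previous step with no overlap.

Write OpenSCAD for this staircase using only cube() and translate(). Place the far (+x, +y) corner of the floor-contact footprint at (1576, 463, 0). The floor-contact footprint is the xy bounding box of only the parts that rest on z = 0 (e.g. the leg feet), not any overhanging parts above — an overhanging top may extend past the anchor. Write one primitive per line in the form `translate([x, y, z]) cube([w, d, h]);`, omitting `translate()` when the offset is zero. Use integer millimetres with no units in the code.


translate([434, 183, 0]) cube([1142, 280, 193]);
translate([434, 463, 193]) cube([1142, 280, 193]);
translate([434, 743, 386]) cube([1142, 280, 193]);
translate([434, 1023, 579]) cube([1142, 280, 193]);
translate([434, 1303, 772]) cube([1142, 280, 193]);


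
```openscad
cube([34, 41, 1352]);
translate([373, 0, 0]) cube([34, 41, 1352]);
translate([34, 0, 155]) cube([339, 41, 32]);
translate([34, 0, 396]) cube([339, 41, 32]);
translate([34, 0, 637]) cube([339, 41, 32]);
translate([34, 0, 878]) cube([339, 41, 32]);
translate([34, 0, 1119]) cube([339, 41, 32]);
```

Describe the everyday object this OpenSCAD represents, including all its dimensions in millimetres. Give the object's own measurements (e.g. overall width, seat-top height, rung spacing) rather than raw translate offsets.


A straight ladder. Two 34×41 mm vertical rails, 1352 mm tall, stand 407 mm apart (outside-to-outside) with their front faces coplanar on the −y side. 5 rungs, each 41 mm deep and 32 mm tall, span between the inner faces of the rails, front faces flush with the rails. The lowest rung's underside is at z = 155 mm and rungs are spaced 241 mm apart (underside to underside).


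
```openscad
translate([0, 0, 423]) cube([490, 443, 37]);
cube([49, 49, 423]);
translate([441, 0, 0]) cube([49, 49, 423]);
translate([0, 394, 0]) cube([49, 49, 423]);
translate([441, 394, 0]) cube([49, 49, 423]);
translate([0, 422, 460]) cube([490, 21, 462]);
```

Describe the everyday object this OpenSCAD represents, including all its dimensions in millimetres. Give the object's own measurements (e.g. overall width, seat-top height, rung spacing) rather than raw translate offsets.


A chair. The seat is a 490×443×37 mm slab with its top at z = 460 mm, on four 49×49 mm corner legs (flush with the seat edges, standing on z = 0). A flat backrest 21 mm thick, 462 mm tall, spans the full seat width and rises from the seat top along its +y edge, rear face flush with the rear of the seat.


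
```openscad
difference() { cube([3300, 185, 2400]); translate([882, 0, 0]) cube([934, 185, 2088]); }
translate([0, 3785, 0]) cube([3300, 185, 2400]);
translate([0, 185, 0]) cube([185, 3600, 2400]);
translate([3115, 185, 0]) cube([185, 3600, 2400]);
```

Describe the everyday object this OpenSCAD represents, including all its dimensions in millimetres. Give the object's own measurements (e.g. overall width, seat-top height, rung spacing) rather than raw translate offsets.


A single room: four walls, each 2400 mm tall and 185 mm thick, enclosing an outside footprint 3300×3970 mm (x × y), no floor or roof. The front and back walls (−y and +y sides) run the full x-width; the side walls fit between their inner faces. A door opening 934 mm wide and 2088 mm tall is cut through the front wall from the floor up, its −x edge 882 mm from the wall's −x end.


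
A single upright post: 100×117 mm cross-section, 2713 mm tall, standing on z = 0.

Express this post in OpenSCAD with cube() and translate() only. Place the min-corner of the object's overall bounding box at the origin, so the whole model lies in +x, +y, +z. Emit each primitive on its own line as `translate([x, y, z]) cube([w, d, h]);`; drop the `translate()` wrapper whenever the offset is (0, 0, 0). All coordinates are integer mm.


cube([100, 117, 2713]);


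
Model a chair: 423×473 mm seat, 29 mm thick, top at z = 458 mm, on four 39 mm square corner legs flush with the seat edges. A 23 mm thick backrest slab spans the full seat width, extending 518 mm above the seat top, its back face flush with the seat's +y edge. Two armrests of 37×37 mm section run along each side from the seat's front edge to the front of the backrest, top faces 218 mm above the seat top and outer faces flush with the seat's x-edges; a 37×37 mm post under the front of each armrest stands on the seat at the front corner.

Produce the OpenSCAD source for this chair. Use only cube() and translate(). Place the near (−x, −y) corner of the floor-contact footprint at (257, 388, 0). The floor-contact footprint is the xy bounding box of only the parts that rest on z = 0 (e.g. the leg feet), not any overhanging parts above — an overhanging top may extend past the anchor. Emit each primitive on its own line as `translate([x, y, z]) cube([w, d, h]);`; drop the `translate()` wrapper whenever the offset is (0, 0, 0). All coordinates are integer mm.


translate([257, 388, 429]) cube([423, 473, 29]);
translate([257, 388, 0]) cube([39, 39, 429]);
translate([641, 388, 0]) cube([39, 39, 429]);
translate([257, 822, 0]) cube([39, 39, 429]);
translate([641, 822, 0]) cube([39, 39, 429]);
translate([257, 838, 458]) cube([423, 23, 518]);
translate([257, 388, 639]) cube([37, 450, 37]);
translate([643, 388, 639]) cube([37, 450, 37]);
translate([257, 388, 458]) cube([37, 37, 181]);
translate([643, 388, 458]) cube([37, 37, 181]);


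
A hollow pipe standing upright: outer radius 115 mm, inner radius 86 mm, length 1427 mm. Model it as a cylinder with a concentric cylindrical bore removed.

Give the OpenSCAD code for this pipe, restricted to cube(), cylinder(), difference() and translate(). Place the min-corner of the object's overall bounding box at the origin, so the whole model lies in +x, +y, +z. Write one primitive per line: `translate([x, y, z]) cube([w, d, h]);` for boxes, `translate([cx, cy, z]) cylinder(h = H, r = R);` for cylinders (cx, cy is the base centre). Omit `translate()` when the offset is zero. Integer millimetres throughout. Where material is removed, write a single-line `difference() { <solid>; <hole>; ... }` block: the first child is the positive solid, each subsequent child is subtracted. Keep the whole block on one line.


difference() { translate([115, 115, 0]) cylinder(h = 1427, r = 115); translate([115, 115, 0]) cylinder(h = 1427, r = 86); }


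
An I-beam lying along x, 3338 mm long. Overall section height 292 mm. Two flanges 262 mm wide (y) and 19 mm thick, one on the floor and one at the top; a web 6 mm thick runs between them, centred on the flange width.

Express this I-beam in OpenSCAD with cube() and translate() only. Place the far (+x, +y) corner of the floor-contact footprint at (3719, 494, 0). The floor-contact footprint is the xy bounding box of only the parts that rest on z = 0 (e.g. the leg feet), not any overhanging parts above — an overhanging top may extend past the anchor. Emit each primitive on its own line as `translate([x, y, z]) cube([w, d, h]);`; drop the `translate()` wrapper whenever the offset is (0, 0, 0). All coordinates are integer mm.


translate([381, 232, 0]) cube([3338, 262, 19]);
translate([381, 360, 19]) cube([3338, 6, 254]);
translate([381, 232, 273]) cube([3338, 262, 19]);


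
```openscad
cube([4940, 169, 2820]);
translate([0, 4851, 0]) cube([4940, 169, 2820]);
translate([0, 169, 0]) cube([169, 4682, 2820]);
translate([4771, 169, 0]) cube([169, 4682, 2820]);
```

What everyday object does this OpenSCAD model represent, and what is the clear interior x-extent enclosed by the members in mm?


A house (or room) frame. The interior width is 4602 mm.

Four 2820 mm walls enclosing a rectangle with no floor or roof — a room or house frame. Outside width is 4940 mm and wall thickness is 169 mm, so the interior width is 4940 − 2 × 169 = 4602 mm.


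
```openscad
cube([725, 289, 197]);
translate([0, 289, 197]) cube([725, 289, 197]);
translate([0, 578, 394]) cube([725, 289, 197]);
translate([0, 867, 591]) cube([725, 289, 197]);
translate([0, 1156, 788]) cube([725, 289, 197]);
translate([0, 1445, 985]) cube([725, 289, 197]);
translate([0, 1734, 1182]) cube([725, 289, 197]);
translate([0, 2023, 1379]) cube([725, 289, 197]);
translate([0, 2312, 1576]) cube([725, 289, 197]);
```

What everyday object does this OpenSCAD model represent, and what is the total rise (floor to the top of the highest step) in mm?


A staircase. The total rise is 1773 mm.

9 identical blocks, each offset up and back from the previous — a staircase. Each step is 197 mm tall and there are 9 of them, so the total rise is 9 × 197 = 1773 mm.


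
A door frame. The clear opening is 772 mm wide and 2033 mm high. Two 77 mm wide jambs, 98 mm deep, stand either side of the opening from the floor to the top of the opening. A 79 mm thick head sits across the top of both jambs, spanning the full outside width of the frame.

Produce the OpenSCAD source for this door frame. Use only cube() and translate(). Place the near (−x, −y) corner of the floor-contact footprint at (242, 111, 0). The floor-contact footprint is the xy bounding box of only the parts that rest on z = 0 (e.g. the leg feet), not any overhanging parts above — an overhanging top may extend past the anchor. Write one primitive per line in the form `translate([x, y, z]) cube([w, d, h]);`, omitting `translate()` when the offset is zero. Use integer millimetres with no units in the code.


translate([242, 111, 0]) cube([77, 98, 2033]);
translate([1091, 111, 0]) cube([77, 98, 2033]);
translate([242, 111, 2033]) cube([926, 98, 79]);


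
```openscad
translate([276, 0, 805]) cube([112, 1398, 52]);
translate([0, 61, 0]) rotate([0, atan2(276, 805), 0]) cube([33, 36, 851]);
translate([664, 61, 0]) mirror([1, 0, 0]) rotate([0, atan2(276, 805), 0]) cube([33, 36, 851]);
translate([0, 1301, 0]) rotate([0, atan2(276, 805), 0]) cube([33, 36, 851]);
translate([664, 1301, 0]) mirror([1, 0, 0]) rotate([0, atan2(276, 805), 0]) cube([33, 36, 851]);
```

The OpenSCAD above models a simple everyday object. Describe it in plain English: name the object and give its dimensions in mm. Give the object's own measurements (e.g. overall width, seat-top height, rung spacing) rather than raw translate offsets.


A sawhorse. A 112×1398×52 mm beam (x, y, z) sits on two A-frame leg pairs. Each pair is two raked legs of 33×36 mm section (36 mm along y) splaying symmetrically in x. Each leg rises 805 mm vertically over 276 mm of horizontal reach and is 851 mm long along its own axis. Every leg's outer bottom edge rests on the floor and its outer top edge meets a bottom edge of the beam — the left legs (tilting toward +x) meet the beam's −x bottom edge, the right legs (their mirror images, tilting toward −x) meet its +x bottom edge — so the leg tops tuck under the beam, the beam's underside is 805 mm above the floor, and the feet are 664 mm apart outside-to-outside with the beam centred between them. The two leg pairs are set in 61 mm from either end of the beam.


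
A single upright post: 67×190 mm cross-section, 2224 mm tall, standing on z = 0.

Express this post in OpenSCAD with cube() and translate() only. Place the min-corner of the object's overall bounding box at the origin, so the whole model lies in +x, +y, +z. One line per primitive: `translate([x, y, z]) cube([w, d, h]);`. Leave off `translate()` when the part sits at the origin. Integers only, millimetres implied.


cube([67, 190, 2224]);


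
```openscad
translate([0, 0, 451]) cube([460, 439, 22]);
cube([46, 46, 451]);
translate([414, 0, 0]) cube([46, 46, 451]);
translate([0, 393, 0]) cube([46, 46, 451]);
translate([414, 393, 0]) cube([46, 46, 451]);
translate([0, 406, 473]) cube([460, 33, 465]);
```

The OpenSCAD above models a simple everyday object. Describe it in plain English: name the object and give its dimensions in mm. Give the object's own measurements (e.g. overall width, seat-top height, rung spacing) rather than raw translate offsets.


A chair. The seat is a 460×439×22 mm slab with its top at z = 473 mm, on four 46×46 mm corner legs (flush with the seat edges, standing on z = 0). A flat backrest 33 mm thick, 465 mm tall, spans the full seat width and rises from the seat top along its +y edge, rear face flush with the rear of the seat.


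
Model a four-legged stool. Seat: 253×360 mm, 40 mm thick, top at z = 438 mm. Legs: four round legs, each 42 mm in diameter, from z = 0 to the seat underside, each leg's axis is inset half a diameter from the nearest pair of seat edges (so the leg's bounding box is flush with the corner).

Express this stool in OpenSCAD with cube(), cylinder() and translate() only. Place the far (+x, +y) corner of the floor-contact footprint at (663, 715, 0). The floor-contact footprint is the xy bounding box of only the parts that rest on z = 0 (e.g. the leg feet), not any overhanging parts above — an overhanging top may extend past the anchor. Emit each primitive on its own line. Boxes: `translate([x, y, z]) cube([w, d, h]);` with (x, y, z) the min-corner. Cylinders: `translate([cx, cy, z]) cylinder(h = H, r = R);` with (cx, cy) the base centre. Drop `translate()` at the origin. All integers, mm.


// leg_h = 438 - 40 = 398
translate([410, 355, 398]) cube([253, 360, 40]);
translate([431, 376, 0]) cylinder(h = 398, r = 21);
translate([642, 376, 0]) cylinder(h = 398, r = 21);
translate([431, 694, 0]) cylinder(h = 398, r = 21);
translate([642, 694, 0]) cylinder(h = 398, r = 21);


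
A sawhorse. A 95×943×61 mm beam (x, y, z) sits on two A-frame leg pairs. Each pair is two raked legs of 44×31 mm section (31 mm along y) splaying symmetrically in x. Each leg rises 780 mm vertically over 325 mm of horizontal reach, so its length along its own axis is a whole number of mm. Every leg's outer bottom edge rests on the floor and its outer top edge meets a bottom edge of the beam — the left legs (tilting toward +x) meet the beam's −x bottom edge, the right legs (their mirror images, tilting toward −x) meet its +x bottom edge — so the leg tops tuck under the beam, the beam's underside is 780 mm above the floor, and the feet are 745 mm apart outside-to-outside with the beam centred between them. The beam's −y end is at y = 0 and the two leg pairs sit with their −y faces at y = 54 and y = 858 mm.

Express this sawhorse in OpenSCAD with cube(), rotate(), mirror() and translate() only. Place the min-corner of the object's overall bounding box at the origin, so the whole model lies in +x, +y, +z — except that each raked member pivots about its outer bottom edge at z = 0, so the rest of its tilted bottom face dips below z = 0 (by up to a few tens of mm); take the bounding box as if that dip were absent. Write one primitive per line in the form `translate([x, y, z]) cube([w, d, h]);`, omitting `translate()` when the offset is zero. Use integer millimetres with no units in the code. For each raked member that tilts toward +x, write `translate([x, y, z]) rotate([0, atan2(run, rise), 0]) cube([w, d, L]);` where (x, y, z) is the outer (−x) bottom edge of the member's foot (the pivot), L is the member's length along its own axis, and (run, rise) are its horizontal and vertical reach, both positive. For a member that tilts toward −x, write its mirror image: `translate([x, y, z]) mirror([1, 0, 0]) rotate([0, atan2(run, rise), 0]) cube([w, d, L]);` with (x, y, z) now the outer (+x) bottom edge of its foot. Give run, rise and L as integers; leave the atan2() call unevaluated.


translate([325, 0, 780]) cube([95, 943, 61]);
translate([0, 54, 0]) rotate([0, atan2(325, 780), 0]) cube([44, 31, 845]);
translate([745, 54, 0]) mirror([1, 0, 0]) rotate([0, atan2(325, 780), 0]) cube([44, 31, 845]);
translate([0, 858, 0]) rotate([0, atan2(325, 780), 0]) cube([44, 31, 845]);
translate([745, 858, 0]) mirror([1, 0, 0]) rotate([0, atan2(325, 780), 0]) cube([44, 31, 845]);


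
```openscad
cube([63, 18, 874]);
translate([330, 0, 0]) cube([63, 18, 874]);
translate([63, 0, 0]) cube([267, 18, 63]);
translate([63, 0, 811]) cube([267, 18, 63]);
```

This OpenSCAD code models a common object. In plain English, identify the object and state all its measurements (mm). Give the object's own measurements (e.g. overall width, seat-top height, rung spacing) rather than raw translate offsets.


A rectangular picture frame lying in the x–z plane (depth along y). The opening is 267 mm wide (x) by 748 mm tall (z), surrounded by a border 63 mm wide on all four sides. The frame is 18 mm deep and is made of two full-height vertical stiles with two horizontal rails fitted between them.


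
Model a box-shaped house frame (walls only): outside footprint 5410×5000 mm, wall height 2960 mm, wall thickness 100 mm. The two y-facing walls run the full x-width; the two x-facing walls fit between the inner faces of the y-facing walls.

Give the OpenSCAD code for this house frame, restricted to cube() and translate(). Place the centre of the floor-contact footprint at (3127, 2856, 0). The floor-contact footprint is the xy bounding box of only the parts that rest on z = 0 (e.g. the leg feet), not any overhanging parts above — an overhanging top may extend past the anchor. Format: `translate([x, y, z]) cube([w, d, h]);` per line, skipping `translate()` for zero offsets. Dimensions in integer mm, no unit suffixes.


translate([422, 356, 0]) cube([5410, 100, 2960]);
translate([422, 5256, 0]) cube([5410, 100, 2960]);
translate([422, 456, 0]) cube([100, 4800, 2960]);
translate([5732, 456, 0]) cube([100, 4800, 2960]);


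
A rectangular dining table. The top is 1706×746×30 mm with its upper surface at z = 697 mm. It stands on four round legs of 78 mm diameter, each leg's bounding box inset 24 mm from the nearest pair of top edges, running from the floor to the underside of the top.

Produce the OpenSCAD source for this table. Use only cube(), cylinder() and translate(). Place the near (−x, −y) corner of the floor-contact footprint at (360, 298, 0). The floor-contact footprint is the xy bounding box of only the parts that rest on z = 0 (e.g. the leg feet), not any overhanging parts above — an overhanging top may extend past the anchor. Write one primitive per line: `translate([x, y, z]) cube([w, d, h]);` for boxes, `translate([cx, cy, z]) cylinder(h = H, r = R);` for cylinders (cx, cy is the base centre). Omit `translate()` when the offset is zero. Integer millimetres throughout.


// leg_h = 697 - 30 = 667
translate([336, 274, 667]) cube([1706, 746, 30]);
translate([399, 337, 0]) cylinder(h = 667, r = 39);
translate([1979, 337, 0]) cylinder(h = 667, r = 39);
translate([399, 957, 0]) cylinder(h = 667, r = 39);
translate([1979, 957, 0]) cylinder(h = 667, r = 39);


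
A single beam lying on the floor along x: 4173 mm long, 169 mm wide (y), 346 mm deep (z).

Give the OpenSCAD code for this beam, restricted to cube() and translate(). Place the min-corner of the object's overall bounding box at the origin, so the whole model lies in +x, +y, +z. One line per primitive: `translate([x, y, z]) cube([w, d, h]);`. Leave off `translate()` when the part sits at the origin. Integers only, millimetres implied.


cube([4173, 169, 346]);


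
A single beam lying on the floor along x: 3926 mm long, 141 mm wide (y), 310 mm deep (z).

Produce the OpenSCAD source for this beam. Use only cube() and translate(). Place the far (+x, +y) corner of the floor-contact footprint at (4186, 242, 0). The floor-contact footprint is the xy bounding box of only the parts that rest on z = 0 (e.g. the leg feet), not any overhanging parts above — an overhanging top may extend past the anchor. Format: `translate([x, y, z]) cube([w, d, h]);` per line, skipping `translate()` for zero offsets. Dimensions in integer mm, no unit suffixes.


translate([260, 101, 0]) cube([3926, 141, 310]);


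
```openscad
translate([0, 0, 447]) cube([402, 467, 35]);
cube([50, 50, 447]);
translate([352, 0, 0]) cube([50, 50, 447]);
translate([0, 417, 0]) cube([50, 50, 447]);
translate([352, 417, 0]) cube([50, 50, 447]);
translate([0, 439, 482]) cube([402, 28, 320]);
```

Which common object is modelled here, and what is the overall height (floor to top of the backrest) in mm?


A chair. The overall height is 802 mm.

A slab on four corner posts with a tall panel at the back — a chair. The seat slab sits at z = 447 with thickness 35, and the 320 mm backrest starts at the seat top, so the overall height is 447 + 35 + 320 = 802 mm.
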